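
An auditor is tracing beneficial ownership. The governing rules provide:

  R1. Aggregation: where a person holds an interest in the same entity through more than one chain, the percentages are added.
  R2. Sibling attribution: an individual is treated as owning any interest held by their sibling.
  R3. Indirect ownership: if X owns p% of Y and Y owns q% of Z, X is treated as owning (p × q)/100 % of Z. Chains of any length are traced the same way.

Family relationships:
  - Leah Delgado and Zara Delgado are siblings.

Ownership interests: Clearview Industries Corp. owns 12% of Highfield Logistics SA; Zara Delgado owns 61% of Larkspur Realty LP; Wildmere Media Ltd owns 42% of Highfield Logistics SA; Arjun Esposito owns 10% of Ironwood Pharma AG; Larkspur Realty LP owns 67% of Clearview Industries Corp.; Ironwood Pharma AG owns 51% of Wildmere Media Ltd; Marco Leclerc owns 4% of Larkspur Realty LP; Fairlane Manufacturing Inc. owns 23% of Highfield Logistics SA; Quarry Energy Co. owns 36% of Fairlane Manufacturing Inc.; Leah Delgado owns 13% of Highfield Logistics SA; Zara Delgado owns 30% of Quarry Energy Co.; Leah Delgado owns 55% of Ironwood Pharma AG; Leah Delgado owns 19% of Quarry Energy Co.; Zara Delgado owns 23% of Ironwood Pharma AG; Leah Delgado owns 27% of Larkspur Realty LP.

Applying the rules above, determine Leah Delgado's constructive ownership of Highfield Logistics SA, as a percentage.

By sibling attribution (R2), Leah Delgado is treated as also owning Zara Delgado's interest in Quarry Energy Co, giving 19% + 30% = 49%.
By sibling attribution (R2), Leah Delgado is treated as also owning Zara Delgado's interest in Larkspur Realty LP, giving 27% + 61% = 88%.
By sibling attribution (R2), Leah Delgado is treated as also owning Zara Delgado's interest in Ironwood Pharma AG, giving 55% + 23% = 78%.
Chain via Quarry Energy Co. → Fairlane Manufacturing Inc. (R3): 49% × 36% × 23% = 4.0572% of Highfield Logistics SA.
Chain via Larkspur Realty LP → Clearview Industries Corp. (R3): 88% × 67% × 12% = 7.0752% of Highfield Logistics SA.
Chain via Ironwood Pharma AG → Wildmere Media Ltd (R3): 78% × 51% × 42% = 16.7076% of Highfield Logistics SA.
Direct interest in Highfield Logistics SA: 13%.
Aggregating (R1): 4.0572% + 7.0752% + 16.7076% + 13% = 40.84%.

40.84%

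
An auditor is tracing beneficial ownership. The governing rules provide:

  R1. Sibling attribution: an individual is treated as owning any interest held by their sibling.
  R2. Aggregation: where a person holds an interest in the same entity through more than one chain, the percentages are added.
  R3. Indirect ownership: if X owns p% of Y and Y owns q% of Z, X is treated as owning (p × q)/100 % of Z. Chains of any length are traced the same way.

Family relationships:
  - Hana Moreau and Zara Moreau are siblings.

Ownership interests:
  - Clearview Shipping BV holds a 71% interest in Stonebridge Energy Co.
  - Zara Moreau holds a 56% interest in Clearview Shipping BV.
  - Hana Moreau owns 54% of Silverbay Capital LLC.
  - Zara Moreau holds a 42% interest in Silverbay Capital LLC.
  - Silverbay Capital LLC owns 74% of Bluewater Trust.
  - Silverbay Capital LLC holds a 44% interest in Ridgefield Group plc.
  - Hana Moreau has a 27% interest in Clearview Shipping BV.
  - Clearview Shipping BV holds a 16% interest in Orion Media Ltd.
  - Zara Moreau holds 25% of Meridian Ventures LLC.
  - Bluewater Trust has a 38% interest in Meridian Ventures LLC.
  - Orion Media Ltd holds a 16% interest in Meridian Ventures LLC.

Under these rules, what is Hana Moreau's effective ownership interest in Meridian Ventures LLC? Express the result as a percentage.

By sibling attribution (R1), Hana Moreau is treated as also owning Zara Moreau's interest in Silverbay Capital LLC, giving 54% + 42% = 96%.
By sibling attribution (R1), Hana Moreau is treated as also owning Zara Moreau's interest in Clearview Shipping BV, giving 27% + 56% = 83%.
By sibling attribution (R1), Hana Moreau is treated as owning Zara Moreau's 25% interest in Meridian Ventures LLC.
Chain via Silverbay Capital LLC → Bluewater Trust (R3): 96% × 74% × 38% = 26.9952% of Meridian Ventures LLC.
Chain via Clearview Shipping BV → Orion Media Ltd (R3): 83% × 16% × 16% = 2.1248% of Meridian Ventures LLC.
Direct interest in Meridian Ventures LLC: 25%.
Aggregating (R2): 26.9952% + 2.1248% + 25% = 54.12%.

54.12%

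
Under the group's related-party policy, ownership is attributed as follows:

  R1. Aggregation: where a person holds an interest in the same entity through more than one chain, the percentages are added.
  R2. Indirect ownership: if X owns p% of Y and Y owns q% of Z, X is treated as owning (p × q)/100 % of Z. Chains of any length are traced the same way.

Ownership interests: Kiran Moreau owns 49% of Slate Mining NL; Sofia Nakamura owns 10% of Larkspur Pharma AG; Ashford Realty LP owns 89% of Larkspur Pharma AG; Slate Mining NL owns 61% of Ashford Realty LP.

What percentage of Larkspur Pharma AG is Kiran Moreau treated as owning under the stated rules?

26.6021%

Chain via Slate Mining NL → Ashford Realty LP (R2): 49% × 61% × 89% = 26.6021% of Larkspur Pharma AG.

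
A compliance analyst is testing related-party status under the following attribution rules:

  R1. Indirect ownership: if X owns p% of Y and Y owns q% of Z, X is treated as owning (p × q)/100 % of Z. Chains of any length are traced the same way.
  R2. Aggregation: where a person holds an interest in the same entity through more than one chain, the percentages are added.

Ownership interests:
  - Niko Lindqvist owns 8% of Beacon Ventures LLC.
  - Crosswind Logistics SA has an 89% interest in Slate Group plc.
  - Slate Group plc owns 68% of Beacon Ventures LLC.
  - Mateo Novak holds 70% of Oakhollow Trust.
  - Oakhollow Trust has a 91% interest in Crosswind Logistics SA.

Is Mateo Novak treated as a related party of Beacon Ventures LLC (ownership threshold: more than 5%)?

Yes

Chain via Oakhollow Trust → Crosswind Logistics SA → Slate Group plc (R1): 70% × 91% × 89% × 68% = 38.55124% of Beacon Ventures LLC.
38.55124% exceeds the 5% threshold, so Mateo is a related party to Beacon Ventures LLC.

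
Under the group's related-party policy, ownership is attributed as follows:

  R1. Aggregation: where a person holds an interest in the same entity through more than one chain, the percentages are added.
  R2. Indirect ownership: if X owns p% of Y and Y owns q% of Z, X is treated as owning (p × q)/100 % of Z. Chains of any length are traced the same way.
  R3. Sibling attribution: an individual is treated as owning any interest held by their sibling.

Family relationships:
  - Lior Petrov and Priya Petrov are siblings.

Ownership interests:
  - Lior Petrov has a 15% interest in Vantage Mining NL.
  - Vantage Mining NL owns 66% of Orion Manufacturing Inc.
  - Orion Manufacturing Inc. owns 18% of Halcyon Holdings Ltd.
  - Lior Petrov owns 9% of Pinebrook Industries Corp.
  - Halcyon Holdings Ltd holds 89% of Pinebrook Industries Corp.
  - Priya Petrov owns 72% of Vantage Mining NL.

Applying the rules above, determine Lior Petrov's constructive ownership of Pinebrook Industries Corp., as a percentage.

By sibling attribution (R3), Lior Petrov is treated as also owning Priya Petrov's interest in Vantage Mining NL, giving 15% + 72% = 87%.
Chain via Vantage Mining NL → Orion Manufacturing Inc. → Halcyon Holdings Ltd (R2): 87% × 66% × 18% × 89% = 9.198684% of Pinebrook Industries Corp.
Direct interest in Pinebrook Industries Corp: 9%.
Aggregating (R1): 9.198684% + 9% = 18.198684%.

18.198684%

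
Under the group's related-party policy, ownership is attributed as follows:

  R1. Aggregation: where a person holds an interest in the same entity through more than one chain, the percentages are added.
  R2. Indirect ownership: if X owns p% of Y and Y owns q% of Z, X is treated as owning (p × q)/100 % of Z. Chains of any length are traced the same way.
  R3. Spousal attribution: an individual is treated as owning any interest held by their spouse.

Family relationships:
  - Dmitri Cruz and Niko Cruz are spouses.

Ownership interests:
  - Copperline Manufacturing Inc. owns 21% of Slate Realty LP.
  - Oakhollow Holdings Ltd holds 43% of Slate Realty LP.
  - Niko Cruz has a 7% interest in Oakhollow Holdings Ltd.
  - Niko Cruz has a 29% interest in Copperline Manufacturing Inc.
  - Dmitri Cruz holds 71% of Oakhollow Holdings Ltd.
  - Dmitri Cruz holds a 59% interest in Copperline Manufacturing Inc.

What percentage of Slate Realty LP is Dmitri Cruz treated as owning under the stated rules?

52.02%

By spousal attribution (R3), Dmitri Cruz is treated as also owning Niko Cruz's interest in Copperline Manufacturing Inc, giving 59% + 29% = 88%.
By spousal attribution (R3), Dmitri Cruz is treated as also owning Niko Cruz's interest in Oakhollow Holdings Ltd, giving 71% + 7% = 78%.
Chain via Copperline Manufacturing Inc. (R2): 88% × 21% = 18.48% of Slate Realty LP.
Chain via Oakhollow Holdings Ltd (R2): 78% × 43% = 33.54% of Slate Realty LP.
Aggregating (R1): 18.48% + 33.54% = 52.02%.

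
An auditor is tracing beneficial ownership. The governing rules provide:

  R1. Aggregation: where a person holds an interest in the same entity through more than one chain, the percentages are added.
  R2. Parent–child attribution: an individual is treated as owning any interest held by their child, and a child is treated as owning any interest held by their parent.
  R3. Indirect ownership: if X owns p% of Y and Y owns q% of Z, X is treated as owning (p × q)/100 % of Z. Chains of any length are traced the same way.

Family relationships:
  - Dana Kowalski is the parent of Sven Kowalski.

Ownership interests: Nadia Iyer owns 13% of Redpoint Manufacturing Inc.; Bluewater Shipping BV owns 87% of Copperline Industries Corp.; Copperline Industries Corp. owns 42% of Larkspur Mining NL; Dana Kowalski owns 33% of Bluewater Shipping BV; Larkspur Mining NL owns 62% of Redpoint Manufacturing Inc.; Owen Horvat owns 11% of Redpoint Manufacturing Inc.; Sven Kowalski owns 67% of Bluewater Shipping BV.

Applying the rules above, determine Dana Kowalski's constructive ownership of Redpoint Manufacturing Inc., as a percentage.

22.6548%

By parent–child attribution (R2), Dana Kowalski is treated as also owning Sven Kowalski's interest in Bluewater Shipping BV, giving 33% + 67% = 100%.
Chain via Bluewater Shipping BV → Copperline Industries Corp. → Larkspur Mining NL (R3): 100% × 87% × 42% × 62% = 22.6548% of Redpoint Manufacturing Inc.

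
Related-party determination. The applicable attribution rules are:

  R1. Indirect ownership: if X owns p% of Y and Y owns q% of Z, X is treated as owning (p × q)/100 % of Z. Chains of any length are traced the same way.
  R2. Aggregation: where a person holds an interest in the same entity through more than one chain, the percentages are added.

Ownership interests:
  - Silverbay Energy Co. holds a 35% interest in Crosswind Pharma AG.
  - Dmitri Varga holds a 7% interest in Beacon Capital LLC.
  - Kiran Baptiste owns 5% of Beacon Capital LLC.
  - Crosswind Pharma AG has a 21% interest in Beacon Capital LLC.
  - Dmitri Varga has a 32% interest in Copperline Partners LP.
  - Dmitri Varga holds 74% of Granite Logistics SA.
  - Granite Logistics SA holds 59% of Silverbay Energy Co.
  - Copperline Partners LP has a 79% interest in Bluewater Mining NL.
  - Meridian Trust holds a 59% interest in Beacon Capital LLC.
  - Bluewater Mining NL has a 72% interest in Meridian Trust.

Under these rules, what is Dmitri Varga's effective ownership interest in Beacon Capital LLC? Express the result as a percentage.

20.947954%

Chain via Granite Logistics SA → Silverbay Energy Co. → Crosswind Pharma AG (R1): 74% × 59% × 35% × 21% = 3.20901% of Beacon Capital LLC.
Chain via Copperline Partners LP → Bluewater Mining NL → Meridian Trust (R1): 32% × 79% × 72% × 59% = 10.738944% of Beacon Capital LLC.
Direct interest in Beacon Capital LLC: 7%.
Aggregating (R2): 3.20901% + 10.738944% + 7% = 20.947954%.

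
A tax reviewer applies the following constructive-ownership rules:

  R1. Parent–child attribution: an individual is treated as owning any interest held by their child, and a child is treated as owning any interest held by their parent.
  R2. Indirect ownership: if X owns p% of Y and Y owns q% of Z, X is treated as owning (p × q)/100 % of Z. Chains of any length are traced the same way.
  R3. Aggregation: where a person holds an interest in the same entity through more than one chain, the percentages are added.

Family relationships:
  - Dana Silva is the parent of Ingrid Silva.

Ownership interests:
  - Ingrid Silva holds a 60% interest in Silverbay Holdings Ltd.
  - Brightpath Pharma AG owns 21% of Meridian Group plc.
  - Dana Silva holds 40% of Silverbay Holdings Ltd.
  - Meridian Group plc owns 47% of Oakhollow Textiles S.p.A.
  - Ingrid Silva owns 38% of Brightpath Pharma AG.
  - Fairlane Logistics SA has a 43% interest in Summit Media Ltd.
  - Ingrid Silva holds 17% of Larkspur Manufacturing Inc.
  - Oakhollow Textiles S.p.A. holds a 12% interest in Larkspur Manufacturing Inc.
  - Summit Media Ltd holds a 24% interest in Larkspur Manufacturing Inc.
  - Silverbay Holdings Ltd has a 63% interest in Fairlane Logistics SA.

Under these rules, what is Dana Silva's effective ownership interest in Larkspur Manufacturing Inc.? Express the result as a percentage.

23.951672%

By parent–child attribution (R1), Dana Silva is treated as also owning Ingrid Silva's interest in Silverbay Holdings Ltd, giving 40% + 60% = 100%.
By parent–child attribution (R1), Dana Silva is treated as owning Ingrid Silva's 38% interest in Brightpath Pharma AG.
By parent–child attribution (R1), Dana Silva is treated as owning Ingrid Silva's 17% interest in Larkspur Manufacturing Inc.
Chain via Silverbay Holdings Ltd → Fairlane Logistics SA → Summit Media Ltd (R2): 100% × 63% × 43% × 24% = 6.5016% of Larkspur Manufacturing Inc.
Chain via Brightpath Pharma AG → Meridian Group plc → Oakhollow Textiles S.p.A. (R2): 38% × 21% × 47% × 12% = 0.450072% of Larkspur Manufacturing Inc.
Direct interest in Larkspur Manufacturing Inc: 17%.
Aggregating (R3): 6.5016% + 0.450072% + 17% = 23.951672%.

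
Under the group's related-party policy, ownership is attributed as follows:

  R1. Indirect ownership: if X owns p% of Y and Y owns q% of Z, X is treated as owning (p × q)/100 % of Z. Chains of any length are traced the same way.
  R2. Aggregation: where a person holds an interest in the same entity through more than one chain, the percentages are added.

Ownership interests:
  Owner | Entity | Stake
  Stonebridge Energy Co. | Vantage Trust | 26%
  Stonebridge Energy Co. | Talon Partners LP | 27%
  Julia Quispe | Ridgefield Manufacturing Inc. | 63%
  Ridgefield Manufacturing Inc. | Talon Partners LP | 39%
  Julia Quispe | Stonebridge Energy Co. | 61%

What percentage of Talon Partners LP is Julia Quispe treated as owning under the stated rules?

Chain via Stonebridge Energy Co. (R1): 61% × 27% = 16.47% of Talon Partners LP.
Chain via Ridgefield Manufacturing Inc. (R1): 63% × 39% = 24.57% of Talon Partners LP.
Aggregating (R2): 16.47% + 24.57% = 41.04%.

41.04%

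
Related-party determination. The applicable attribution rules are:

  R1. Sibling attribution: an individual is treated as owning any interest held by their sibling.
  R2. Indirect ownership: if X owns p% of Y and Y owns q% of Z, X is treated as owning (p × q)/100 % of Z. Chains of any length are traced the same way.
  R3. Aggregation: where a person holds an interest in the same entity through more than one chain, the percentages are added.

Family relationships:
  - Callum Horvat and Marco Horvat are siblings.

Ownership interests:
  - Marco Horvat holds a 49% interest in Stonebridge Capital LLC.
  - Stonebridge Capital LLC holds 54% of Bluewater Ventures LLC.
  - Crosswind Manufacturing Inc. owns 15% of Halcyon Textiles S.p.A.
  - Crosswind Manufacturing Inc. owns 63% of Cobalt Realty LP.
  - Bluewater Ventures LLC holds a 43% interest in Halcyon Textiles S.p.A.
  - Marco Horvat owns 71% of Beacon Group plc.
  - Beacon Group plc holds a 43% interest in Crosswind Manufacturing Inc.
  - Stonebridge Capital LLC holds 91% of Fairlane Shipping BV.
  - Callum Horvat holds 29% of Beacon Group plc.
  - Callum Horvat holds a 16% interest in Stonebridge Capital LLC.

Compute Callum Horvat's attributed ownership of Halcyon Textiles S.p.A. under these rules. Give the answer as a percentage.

By sibling attribution (R1), Callum Horvat is treated as also owning Marco Horvat's interest in Beacon Group plc, giving 29% + 71% = 100%.
By sibling attribution (R1), Callum Horvat is treated as also owning Marco Horvat's interest in Stonebridge Capital LLC, giving 16% + 49% = 65%.
Chain via Beacon Group plc → Crosswind Manufacturing Inc. (R2): 100% × 43% × 15% = 6.45% of Halcyon Textiles S.p.A.
Chain via Stonebridge Capital LLC → Bluewater Ventures LLC (R2): 65% × 54% × 43% = 15.093% of Halcyon Textiles S.p.A.
Aggregating (R3): 6.45% + 15.093% = 21.543%.

21.543%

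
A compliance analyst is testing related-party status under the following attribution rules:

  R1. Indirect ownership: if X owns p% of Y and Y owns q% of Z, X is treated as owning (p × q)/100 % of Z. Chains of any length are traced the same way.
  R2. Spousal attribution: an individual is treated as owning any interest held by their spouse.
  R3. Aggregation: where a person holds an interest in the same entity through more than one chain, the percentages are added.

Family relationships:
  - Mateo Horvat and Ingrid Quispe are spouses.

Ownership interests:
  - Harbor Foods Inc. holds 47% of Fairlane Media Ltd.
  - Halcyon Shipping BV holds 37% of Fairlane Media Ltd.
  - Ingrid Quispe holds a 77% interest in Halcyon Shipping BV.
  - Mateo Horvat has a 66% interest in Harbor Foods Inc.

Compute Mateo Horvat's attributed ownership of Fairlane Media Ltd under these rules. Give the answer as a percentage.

By spousal attribution (R2), Mateo Horvat is treated as owning Ingrid Quispe's 77% interest in Halcyon Shipping BV.
Chain via Harbor Foods Inc. (R1): 66% × 47% = 31.02% of Fairlane Media Ltd.
Chain via Halcyon Shipping BV (R1): 77% × 37% = 28.49% of Fairlane Media Ltd.
Aggregating (R3): 31.02% + 28.49% = 59.51%.

59.51%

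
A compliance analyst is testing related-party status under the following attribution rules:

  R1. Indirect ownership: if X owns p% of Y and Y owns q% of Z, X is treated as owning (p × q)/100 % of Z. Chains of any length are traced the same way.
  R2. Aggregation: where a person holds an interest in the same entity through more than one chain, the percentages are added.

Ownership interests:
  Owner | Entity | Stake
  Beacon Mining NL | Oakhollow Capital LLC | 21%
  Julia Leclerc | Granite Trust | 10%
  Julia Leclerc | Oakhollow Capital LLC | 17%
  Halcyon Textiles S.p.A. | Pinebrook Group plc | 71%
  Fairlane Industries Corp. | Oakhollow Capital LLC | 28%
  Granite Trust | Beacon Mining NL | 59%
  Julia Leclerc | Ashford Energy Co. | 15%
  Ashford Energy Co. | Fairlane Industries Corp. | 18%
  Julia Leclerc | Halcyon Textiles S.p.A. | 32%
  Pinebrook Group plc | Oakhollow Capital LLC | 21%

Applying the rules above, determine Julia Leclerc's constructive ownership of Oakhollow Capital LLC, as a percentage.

23.7662%

Chain via Ashford Energy Co. → Fairlane Industries Corp. (R1): 15% × 18% × 28% = 0.756% of Oakhollow Capital LLC.
Chain via Granite Trust → Beacon Mining NL (R1): 10% × 59% × 21% = 1.239% of Oakhollow Capital LLC.
Chain via Halcyon Textiles S.p.A. → Pinebrook Group plc (R1): 32% × 71% × 21% = 4.7712% of Oakhollow Capital LLC.
Direct interest in Oakhollow Capital LLC: 17%.
Aggregating (R2): 0.756% + 1.239% + 4.7712% + 17% = 23.7662%.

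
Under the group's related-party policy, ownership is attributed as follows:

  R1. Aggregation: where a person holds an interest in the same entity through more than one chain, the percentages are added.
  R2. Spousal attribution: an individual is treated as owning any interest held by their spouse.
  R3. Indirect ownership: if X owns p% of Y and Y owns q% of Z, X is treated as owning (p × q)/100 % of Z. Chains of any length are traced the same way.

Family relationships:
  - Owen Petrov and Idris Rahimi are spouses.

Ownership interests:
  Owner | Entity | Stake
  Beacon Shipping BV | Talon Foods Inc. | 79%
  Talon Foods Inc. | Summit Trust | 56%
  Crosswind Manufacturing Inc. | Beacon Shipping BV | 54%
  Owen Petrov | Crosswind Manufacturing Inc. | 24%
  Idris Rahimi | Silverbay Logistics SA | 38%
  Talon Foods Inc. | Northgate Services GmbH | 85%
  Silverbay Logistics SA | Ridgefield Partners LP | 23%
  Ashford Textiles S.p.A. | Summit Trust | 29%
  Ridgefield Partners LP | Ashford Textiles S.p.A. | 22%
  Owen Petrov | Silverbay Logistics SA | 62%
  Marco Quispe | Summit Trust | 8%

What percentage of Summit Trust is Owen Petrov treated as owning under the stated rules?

7.200904%

By spousal attribution (R2), Owen Petrov is treated as also owning Idris Rahimi's interest in Silverbay Logistics SA, giving 62% + 38% = 100%.
Chain via Silverbay Logistics SA → Ridgefield Partners LP → Ashford Textiles S.p.A. (R3): 100% × 23% × 22% × 29% = 1.4674% of Summit Trust.
Chain via Crosswind Manufacturing Inc. → Beacon Shipping BV → Talon Foods Inc. (R3): 24% × 54% × 79% × 56% = 5.733504% of Summit Trust.
Aggregating (R1): 1.4674% + 5.733504% = 7.200904%.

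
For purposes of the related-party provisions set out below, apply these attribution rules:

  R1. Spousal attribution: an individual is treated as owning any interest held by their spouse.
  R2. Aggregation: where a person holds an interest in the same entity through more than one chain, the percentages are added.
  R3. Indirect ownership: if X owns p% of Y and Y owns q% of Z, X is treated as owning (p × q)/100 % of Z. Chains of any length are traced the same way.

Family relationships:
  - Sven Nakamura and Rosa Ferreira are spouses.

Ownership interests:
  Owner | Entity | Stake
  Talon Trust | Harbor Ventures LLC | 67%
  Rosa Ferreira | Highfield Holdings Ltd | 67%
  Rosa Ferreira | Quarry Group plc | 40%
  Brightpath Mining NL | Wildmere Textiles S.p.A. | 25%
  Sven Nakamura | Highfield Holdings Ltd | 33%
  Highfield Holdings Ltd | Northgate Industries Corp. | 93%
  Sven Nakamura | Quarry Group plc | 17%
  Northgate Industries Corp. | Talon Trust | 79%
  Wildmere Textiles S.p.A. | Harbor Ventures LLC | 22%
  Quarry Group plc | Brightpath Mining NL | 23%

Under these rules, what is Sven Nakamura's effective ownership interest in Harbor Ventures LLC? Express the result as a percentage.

49.94595%

By spousal attribution (R1), Sven Nakamura is treated as also owning Rosa Ferreira's interest in Quarry Group plc, giving 17% + 40% = 57%.
By spousal attribution (R1), Sven Nakamura is treated as also owning Rosa Ferreira's interest in Highfield Holdings Ltd, giving 33% + 67% = 100%.
Chain via Quarry Group plc → Brightpath Mining NL → Wildmere Textiles S.p.A. (R3): 57% × 23% × 25% × 22% = 0.72105% of Harbor Ventures LLC.
Chain via Highfield Holdings Ltd → Northgate Industries Corp. → Talon Trust (R3): 100% × 93% × 79% × 67% = 49.2249% of Harbor Ventures LLC.
Aggregating (R2): 0.72105% + 49.2249% = 49.94595%.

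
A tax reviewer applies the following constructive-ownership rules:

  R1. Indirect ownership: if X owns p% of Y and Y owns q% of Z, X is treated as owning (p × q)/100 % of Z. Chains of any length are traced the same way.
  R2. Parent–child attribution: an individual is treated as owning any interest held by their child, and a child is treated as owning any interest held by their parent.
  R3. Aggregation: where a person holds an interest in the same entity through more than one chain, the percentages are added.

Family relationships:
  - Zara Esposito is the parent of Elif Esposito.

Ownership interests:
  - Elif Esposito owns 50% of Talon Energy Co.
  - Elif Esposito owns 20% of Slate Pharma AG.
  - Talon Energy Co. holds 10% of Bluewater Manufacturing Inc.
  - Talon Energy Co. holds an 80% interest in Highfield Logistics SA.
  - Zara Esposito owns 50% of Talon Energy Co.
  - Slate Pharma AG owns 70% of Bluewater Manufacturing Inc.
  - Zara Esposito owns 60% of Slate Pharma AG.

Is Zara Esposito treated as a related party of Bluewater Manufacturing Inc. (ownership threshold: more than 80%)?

By parent–child attribution (R2), Zara Esposito is treated as also owning Elif Esposito's interest in Talon Energy Co, giving 50% + 50% = 100%.
By parent–child attribution (R2), Zara Esposito is treated as also owning Elif Esposito's interest in Slate Pharma AG, giving 60% + 20% = 80%.
Chain via Talon Energy Co. (R1): 100% × 10% = 10% of Bluewater Manufacturing Inc.
Chain via Slate Pharma AG (R1): 80% × 70% = 56% of Bluewater Manufacturing Inc.
Aggregating (R3): 10% + 56% = 66%.
66% does not exceed the 80% threshold, so Zara is not a related party to Bluewater Manufacturing Inc.

No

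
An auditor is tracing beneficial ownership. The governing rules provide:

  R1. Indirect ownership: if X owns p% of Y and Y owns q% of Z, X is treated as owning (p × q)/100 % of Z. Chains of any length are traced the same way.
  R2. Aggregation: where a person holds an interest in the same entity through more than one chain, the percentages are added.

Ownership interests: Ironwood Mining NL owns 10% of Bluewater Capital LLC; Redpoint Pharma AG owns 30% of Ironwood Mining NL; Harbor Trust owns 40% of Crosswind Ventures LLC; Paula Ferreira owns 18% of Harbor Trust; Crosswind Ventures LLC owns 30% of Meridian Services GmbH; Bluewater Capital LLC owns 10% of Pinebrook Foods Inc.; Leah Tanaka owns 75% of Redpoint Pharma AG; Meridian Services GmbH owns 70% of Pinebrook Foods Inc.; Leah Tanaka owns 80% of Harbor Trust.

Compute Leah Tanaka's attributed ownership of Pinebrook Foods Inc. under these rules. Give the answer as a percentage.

Chain via Redpoint Pharma AG → Ironwood Mining NL → Bluewater Capital LLC (R1): 75% × 30% × 10% × 10% = 0.225% of Pinebrook Foods Inc.
Chain via Harbor Trust → Crosswind Ventures LLC → Meridian Services GmbH (R1): 80% × 40% × 30% × 70% = 6.72% of Pinebrook Foods Inc.
Aggregating (R2): 0.225% + 6.72% = 6.945%.

6.945%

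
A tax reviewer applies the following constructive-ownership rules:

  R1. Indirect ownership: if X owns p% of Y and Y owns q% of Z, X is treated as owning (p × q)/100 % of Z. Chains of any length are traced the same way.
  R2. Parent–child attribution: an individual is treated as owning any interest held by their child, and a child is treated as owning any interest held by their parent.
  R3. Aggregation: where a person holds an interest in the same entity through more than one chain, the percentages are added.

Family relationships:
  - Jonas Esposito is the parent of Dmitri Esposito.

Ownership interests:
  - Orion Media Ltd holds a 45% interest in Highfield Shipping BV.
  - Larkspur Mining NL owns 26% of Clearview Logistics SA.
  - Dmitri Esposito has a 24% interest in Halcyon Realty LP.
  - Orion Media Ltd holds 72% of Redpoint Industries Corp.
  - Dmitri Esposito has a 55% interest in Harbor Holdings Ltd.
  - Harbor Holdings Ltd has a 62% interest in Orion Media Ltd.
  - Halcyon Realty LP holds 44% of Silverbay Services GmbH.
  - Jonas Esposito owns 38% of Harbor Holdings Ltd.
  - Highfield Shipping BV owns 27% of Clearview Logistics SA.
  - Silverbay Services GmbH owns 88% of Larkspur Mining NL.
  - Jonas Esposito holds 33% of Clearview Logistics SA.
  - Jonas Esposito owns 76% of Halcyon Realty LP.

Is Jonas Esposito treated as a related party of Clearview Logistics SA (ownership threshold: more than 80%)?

No

By parent–child attribution (R2), Jonas Esposito is treated as also owning Dmitri Esposito's interest in Halcyon Realty LP, giving 76% + 24% = 100%.
By parent–child attribution (R2), Jonas Esposito is treated as also owning Dmitri Esposito's interest in Harbor Holdings Ltd, giving 38% + 55% = 93%.
Chain via Halcyon Realty LP → Silverbay Services GmbH → Larkspur Mining NL (R1): 100% × 44% × 88% × 26% = 10.0672% of Clearview Logistics SA.
Chain via Harbor Holdings Ltd → Orion Media Ltd → Highfield Shipping BV (R1): 93% × 62% × 45% × 27% = 7.00569% of Clearview Logistics SA.
Direct interest in Clearview Logistics SA: 33%.
Aggregating (R3): 10.0672% + 7.00569% + 33% = 50.07289%.
50.07289% does not exceed the 80% threshold, so Jonas is not a related party to Clearview Logistics SA.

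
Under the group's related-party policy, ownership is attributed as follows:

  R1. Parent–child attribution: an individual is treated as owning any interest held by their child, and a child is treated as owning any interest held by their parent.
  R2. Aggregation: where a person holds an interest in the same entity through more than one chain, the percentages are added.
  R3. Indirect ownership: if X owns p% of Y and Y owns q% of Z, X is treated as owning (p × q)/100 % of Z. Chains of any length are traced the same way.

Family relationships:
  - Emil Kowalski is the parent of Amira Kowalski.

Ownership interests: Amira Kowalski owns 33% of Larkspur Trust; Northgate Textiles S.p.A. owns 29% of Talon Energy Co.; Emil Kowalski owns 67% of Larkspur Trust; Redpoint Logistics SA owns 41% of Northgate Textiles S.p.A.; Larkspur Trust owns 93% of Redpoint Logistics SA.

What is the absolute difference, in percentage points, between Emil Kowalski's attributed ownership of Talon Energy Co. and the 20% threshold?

8.9423

By parent–child attribution (R1), Emil Kowalski is treated as also owning Amira Kowalski's interest in Larkspur Trust, giving 67% + 33% = 100%.
Chain via Larkspur Trust → Redpoint Logistics SA → Northgate Textiles S.p.A. (R3): 100% × 93% × 41% × 29% = 11.0577% of Talon Energy Co.
11.0577% falls short of the 20% threshold by 8.9423 percentage points.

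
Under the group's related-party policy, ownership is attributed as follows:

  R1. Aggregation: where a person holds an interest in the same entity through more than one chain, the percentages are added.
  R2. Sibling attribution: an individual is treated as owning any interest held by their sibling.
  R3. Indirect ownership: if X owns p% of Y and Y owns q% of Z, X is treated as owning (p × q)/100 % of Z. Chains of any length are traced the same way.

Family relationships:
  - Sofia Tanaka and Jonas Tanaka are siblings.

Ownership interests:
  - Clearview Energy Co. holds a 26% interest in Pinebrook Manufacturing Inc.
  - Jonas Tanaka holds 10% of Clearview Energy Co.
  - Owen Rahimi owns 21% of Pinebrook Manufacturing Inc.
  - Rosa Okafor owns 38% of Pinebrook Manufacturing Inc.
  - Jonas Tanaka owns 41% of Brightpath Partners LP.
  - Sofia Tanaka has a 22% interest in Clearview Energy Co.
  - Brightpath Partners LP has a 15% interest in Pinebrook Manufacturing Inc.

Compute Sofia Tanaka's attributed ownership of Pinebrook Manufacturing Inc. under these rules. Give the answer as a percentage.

By sibling attribution (R2), Sofia Tanaka is treated as also owning Jonas Tanaka's interest in Clearview Energy Co, giving 22% + 10% = 32%.
By sibling attribution (R2), Sofia Tanaka is treated as owning Jonas Tanaka's 41% interest in Brightpath Partners LP.
Chain via Clearview Energy Co. (R3): 32% × 26% = 8.32% of Pinebrook Manufacturing Inc.
Chain via Brightpath Partners LP (R3): 41% × 15% = 6.15% of Pinebrook Manufacturing Inc.
Aggregating (R1): 8.32% + 6.15% = 14.47%.

14.47%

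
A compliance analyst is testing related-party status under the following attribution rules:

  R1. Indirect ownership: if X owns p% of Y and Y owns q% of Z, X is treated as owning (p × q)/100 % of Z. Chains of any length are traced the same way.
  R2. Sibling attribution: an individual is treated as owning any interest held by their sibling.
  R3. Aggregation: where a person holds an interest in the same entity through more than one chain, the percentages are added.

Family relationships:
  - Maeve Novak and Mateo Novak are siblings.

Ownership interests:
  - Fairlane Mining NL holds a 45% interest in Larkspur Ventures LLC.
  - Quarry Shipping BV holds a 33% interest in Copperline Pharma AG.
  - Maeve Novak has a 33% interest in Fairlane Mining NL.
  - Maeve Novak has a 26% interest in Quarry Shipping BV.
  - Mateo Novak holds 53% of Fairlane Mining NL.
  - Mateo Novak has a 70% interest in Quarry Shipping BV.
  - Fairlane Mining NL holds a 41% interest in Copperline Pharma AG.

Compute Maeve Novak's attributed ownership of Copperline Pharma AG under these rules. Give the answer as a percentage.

66.94%

By sibling attribution (R2), Maeve Novak is treated as also owning Mateo Novak's interest in Quarry Shipping BV, giving 26% + 70% = 96%.
By sibling attribution (R2), Maeve Novak is treated as also owning Mateo Novak's interest in Fairlane Mining NL, giving 33% + 53% = 86%.
Chain via Quarry Shipping BV (R1): 96% × 33% = 31.68% of Copperline Pharma AG.
Chain via Fairlane Mining NL (R1): 86% × 41% = 35.26% of Copperline Pharma AG.
Aggregating (R3): 31.68% + 35.26% = 66.94%.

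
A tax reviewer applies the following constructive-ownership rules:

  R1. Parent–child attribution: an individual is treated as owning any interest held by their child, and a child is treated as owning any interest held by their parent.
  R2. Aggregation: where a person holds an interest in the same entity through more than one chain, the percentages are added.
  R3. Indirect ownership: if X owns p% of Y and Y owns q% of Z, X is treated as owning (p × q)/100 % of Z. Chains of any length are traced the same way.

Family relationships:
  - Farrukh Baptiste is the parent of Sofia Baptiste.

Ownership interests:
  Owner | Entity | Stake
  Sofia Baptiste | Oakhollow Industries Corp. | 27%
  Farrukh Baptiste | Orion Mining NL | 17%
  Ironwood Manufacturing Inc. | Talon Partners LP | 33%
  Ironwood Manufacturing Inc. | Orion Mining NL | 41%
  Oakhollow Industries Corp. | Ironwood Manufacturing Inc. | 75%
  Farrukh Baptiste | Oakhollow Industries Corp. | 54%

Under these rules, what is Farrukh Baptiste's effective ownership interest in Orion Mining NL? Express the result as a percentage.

By parent–child attribution (R1), Farrukh Baptiste is treated as also owning Sofia Baptiste's interest in Oakhollow Industries Corp, giving 54% + 27% = 81%.
Chain via Oakhollow Industries Corp. → Ironwood Manufacturing Inc. (R3): 81% × 75% × 41% = 24.9075% of Orion Mining NL.
Direct interest in Orion Mining NL: 17%.
Aggregating (R2): 24.9075% + 17% = 41.9075%.

41.9075%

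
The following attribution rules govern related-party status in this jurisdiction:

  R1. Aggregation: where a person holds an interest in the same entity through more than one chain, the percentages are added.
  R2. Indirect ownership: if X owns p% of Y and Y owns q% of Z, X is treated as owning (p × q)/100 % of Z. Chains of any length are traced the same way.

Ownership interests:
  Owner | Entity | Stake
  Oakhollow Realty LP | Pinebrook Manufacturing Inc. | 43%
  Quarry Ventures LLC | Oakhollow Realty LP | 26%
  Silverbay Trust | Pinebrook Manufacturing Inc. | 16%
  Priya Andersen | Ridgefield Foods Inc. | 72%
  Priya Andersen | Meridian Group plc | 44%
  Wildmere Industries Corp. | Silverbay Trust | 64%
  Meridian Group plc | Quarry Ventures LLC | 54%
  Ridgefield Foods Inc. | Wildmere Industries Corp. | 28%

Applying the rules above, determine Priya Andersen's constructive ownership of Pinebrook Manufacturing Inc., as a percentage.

4.720752%

Chain via Meridian Group plc → Quarry Ventures LLC → Oakhollow Realty LP (R2): 44% × 54% × 26% × 43% = 2.656368% of Pinebrook Manufacturing Inc.
Chain via Ridgefield Foods Inc. → Wildmere Industries Corp. → Silverbay Trust (R2): 72% × 28% × 64% × 16% = 2.064384% of Pinebrook Manufacturing Inc.
Aggregating (R1): 2.656368% + 2.064384% = 4.720752%.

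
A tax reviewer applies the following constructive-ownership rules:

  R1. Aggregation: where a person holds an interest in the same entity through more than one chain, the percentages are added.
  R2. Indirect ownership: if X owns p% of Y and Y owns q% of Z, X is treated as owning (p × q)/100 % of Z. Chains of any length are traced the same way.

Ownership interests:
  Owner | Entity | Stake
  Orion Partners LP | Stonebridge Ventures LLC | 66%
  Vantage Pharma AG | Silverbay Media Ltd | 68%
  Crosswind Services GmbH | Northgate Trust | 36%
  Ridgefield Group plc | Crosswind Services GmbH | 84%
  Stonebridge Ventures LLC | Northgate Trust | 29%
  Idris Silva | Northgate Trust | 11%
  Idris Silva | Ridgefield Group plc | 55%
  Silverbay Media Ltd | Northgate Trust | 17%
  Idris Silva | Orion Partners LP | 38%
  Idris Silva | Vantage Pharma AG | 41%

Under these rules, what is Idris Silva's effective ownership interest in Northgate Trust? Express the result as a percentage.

39.6448%

Chain via Ridgefield Group plc → Crosswind Services GmbH (R2): 55% × 84% × 36% = 16.632% of Northgate Trust.
Chain via Orion Partners LP → Stonebridge Ventures LLC (R2): 38% × 66% × 29% = 7.2732% of Northgate Trust.
Chain via Vantage Pharma AG → Silverbay Media Ltd (R2): 41% × 68% × 17% = 4.7396% of Northgate Trust.
Direct interest in Northgate Trust: 11%.
Aggregating (R1): 16.632% + 7.2732% + 4.7396% + 11% = 39.6448%.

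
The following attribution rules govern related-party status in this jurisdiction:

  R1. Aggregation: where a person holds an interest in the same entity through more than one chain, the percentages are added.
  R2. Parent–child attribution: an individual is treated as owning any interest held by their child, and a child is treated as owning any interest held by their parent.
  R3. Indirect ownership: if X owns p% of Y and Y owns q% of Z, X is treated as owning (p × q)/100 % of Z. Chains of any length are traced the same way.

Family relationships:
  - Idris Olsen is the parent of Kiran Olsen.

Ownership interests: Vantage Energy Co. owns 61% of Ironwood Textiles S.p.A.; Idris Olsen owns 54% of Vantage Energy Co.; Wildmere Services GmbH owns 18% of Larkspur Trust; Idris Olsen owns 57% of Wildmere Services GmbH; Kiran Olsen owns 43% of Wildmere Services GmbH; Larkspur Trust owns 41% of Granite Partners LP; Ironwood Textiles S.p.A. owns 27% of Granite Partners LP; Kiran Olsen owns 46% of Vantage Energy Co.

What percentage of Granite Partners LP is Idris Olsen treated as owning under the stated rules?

23.85%

By parent–child attribution (R2), Idris Olsen is treated as also owning Kiran Olsen's interest in Wildmere Services GmbH, giving 57% + 43% = 100%.
By parent–child attribution (R2), Idris Olsen is treated as also owning Kiran Olsen's interest in Vantage Energy Co, giving 54% + 46% = 100%.
Chain via Wildmere Services GmbH → Larkspur Trust (R3): 100% × 18% × 41% = 7.38% of Granite Partners LP.
Chain via Vantage Energy Co. → Ironwood Textiles S.p.A. (R3): 100% × 61% × 27% = 16.47% of Granite Partners LP.
Aggregating (R1): 7.38% + 16.47% = 23.85%.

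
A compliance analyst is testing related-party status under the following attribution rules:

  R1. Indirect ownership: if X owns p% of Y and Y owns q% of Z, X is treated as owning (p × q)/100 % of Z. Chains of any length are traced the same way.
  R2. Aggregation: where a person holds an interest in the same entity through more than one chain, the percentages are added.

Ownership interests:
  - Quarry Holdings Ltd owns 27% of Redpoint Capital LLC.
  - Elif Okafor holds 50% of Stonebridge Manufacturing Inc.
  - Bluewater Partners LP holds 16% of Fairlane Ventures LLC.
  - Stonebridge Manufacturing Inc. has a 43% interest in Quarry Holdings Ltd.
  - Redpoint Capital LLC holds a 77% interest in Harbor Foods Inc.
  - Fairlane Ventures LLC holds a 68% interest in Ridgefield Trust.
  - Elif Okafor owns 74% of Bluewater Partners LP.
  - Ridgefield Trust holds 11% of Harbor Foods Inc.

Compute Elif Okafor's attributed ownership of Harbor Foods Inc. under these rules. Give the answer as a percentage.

5.355482%

Chain via Bluewater Partners LP → Fairlane Ventures LLC → Ridgefield Trust (R1): 74% × 16% × 68% × 11% = 0.885632% of Harbor Foods Inc.
Chain via Stonebridge Manufacturing Inc. → Quarry Holdings Ltd → Redpoint Capital LLC (R1): 50% × 43% × 27% × 77% = 4.46985% of Harbor Foods Inc.
Aggregating (R2): 0.885632% + 4.46985% = 5.355482%.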